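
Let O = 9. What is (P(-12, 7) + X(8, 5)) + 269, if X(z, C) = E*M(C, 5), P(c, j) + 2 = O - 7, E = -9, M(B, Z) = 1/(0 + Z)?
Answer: 1336/5 ≈ 267.20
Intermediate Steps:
M(B, Z) = 1/Z
P(c, j) = 0 (P(c, j) = -2 + (9 - 7) = -2 + 2 = 0)
X(z, C) = -9/5
(P(-12, 7) + X(8, 5)) + 269 = (0 - 9/5) + 269 = -9/5 + 269 = 1336/5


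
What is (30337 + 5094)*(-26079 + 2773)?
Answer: -825754886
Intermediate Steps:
(30337 + 5094)*(-26079 + 2773) = 35431*(-23306) = -825754886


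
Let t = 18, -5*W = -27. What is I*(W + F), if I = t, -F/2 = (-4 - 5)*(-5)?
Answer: -7614/5 ≈ -1522.8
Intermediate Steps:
W = 27/5 (W = -1/5*(-27) = 27/5 ≈ 5.4000)
F = -90 (F = -2*(-4 - 5)*(-5) = -(-18)*(-5) = -2*45 = -90)
I = 18
I*(W + F) = 18*(27/5 - 90) = 18*(-423/5) = -7614/5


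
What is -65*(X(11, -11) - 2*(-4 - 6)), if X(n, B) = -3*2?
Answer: -910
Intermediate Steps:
X(n, B) = -6
-65*(X(11, -11) - 2*(-4 - 6)) = -65*(-6 - 2*(-4 - 6)) = -65*(-6 - 2*(-10)) = -65*(-6 + 20) = -65*14 = -910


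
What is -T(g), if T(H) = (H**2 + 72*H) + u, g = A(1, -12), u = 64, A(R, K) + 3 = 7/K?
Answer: 26087/144 ≈ 181.16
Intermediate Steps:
A(R, K) = -3 + 7/K
g = -43/12 (g = -3 + 7/(-12) = -3 + 7*(-1/12) = -3 - 7/12 = -43/12 ≈ -3.5833)
T(H) = 64 + H**2 + 72*H (T(H) = (H**2 + 72*H) + 64 = 64 + H**2 + 72*H)
-T(g) = -(64 + (-43/12)**2 + 72*(-43/12)) = -(64 + 1849/144 - 258) = -1*(-26087/144) = 26087/144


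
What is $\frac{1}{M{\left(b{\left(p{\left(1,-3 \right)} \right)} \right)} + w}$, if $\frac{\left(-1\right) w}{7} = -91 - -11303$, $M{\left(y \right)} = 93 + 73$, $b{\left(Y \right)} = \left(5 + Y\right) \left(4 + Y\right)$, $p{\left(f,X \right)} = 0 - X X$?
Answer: $- \frac{1}{78318} \approx -1.2768 \cdot 10^{-5}$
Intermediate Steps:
$p{\left(f,X \right)} = - X^{2}$ ($p{\left(f,X \right)} = 0 - X^{2} = - X^{2}$)
$b{\left(Y \right)} = \left(4 + Y\right) \left(5 + Y\right)$
$M{\left(y \right)} = 166$
$w = -78484$ ($w = - 7 \left(-91 - -11303\right) = - 7 \left(-91 + 11303\right) = \left(-7\right) 11212 = -78484$)
$\frac{1}{M{\left(b{\left(p{\left(1,-3 \right)} \right)} \right)} + w} = \frac{1}{166 - 78484} = \frac{1}{-78318} = - \frac{1}{78318}$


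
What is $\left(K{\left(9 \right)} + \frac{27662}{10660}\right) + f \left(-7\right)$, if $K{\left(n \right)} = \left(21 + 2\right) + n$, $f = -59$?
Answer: $\frac{2385681}{5330} \approx 447.59$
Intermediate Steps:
$K{\left(n \right)} = 23 + n$
$\left(K{\left(9 \right)} + \frac{27662}{10660}\right) + f \left(-7\right) = \left(\left(23 + 9\right) + \frac{27662}{10660}\right) - -413 = \left(32 + 27662 \cdot \frac{1}{10660}\right) + 413 = \left(32 + \frac{13831}{5330}\right) + 413 = \frac{184391}{5330} + 413 = \frac{2385681}{5330}$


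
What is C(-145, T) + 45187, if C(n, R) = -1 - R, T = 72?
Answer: 45114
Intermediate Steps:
C(-145, T) + 45187 = (-1 - 1*72) + 45187 = (-1 - 72) + 45187 = -73 + 45187 = 45114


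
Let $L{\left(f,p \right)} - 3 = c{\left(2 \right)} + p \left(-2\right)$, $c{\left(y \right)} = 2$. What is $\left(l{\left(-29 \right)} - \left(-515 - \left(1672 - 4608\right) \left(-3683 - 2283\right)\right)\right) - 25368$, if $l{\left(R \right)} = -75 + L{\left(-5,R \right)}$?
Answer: $17491311$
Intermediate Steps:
$L{\left(f,p \right)} = 5 - 2 p$ ($L{\left(f,p \right)} = 3 + \left(2 + p \left(-2\right)\right) = 3 - \left(-2 + 2 p\right) = 5 - 2 p$)
$l{\left(R \right)} = -70 - 2 R$ ($l{\left(R \right)} = -75 - \left(-5 + 2 R\right) = -70 - 2 R$)
$\left(l{\left(-29 \right)} - \left(-515 - \left(1672 - 4608\right) \left(-3683 - 2283\right)\right)\right) - 25368 = \left(\left(-70 - -58\right) - \left(-515 - \left(1672 - 4608\right) \left(-3683 - 2283\right)\right)\right) - 25368 = \left(\left(-70 + 58\right) + \left(\left(\left(-2936\right) \left(-5966\right) - 2276\right) + 2791\right)\right) - 25368 = \left(-12 + \left(\left(17516176 - 2276\right) + 2791\right)\right) - 25368 = \left(-12 + \left(17513900 + 2791\right)\right) - 25368 = \left(-12 + 17516691\right) - 25368 = 17516679 - 25368 = 17491311$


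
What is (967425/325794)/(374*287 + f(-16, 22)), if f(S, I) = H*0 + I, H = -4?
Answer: 64495/2331816256 ≈ 2.7659e-5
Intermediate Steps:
f(S, I) = I (f(S, I) = -4*0 + I = 0 + I = I)
(967425/325794)/(374*287 + f(-16, 22)) = (967425/325794)/(374*287 + 22) = (967425*(1/325794))/(107338 + 22) = (322475/108598)/107360 = (322475/108598)*(1/107360) = 64495/2331816256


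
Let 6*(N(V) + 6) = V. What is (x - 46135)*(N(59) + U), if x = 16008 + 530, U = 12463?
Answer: -2213885197/6 ≈ -3.6898e+8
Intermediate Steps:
N(V) = -6 + V/6
x = 16538
(x - 46135)*(N(59) + U) = (16538 - 46135)*((-6 + (⅙)*59) + 12463) = -29597*((-6 + 59/6) + 12463) = -29597*(23/6 + 12463) = -29597*74801/6 = -2213885197/6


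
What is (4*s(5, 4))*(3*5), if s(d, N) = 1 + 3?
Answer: 240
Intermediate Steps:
s(d, N) = 4
(4*s(5, 4))*(3*5) = (4*4)*(3*5) = 16*15 = 240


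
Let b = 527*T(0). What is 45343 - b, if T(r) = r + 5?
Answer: 42708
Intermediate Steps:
T(r) = 5 + r
b = 2635 (b = 527*(5 + 0) = 527*5 = 2635)
45343 - b = 45343 - 1*2635 = 45343 - 2635 = 42708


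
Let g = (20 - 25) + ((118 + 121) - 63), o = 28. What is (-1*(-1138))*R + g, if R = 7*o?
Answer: 223219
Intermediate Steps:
R = 196 (R = 7*28 = 196)
g = 171 (g = -5 + (239 - 63) = -5 + 176 = 171)
(-1*(-1138))*R + g = -1*(-1138)*196 + 171 = 1138*196 + 171 = 223048 + 171 = 223219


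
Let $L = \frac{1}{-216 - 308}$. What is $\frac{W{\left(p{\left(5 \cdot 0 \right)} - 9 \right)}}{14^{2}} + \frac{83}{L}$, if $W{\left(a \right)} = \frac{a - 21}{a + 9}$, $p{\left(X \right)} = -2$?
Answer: $- \frac{2131104}{49} \approx -43492.0$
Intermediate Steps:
$L = - \frac{1}{524}$ ($L = \frac{1}{-524} = - \frac{1}{524} \approx -0.0019084$)
$W{\left(a \right)} = \frac{-21 + a}{9 + a}$
$\frac{W{\left(p{\left(5 \cdot 0 \right)} - 9 \right)}}{14^{2}} + \frac{83}{L} = \frac{\frac{1}{9 - 11} \left(-21 - 11\right)}{14^{2}} + \frac{83}{- \frac{1}{524}} = \frac{\frac{1}{9 - 11} \left(-21 - 11\right)}{196} + 83 \left(-524\right) = \frac{1}{-2} \left(-32\right) \frac{1}{196} - 43492 = \left(- \frac{1}{2}\right) \left(-32\right) \frac{1}{196} - 43492 = 16 \cdot \frac{1}{196} - 43492 = \frac{4}{49} - 43492 = - \frac{2131104}{49}$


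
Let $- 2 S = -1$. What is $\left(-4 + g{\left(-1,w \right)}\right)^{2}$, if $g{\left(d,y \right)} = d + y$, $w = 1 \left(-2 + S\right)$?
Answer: $\frac{169}{4} \approx 42.25$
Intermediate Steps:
$S = \frac{1}{2}$ ($S = \left(- \frac{1}{2}\right) \left(-1\right) = \frac{1}{2} \approx 0.5$)
$w = - \frac{3}{2}$ ($w = 1 \left(-2 + \frac{1}{2}\right) = 1 \left(- \frac{3}{2}\right) = - \frac{3}{2} \approx -1.5$)
$\left(-4 + g{\left(-1,w \right)}\right)^{2} = \left(-4 - \frac{5}{2}\right)^{2} = \left(- \frac{13}{2}\right)^{2} = \frac{169}{4}$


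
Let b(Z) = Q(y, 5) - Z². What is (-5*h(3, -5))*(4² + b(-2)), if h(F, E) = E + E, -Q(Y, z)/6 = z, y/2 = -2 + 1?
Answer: -900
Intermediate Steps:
y = -2 (y = 2*(-2 + 1) = 2*(-1) = -2)
Q(Y, z) = -6*z
h(F, E) = 2*E
b(Z) = -30 - Z² (b(Z) = -6*5 - Z² = -30 - Z²)
(-5*h(3, -5))*(4² + b(-2)) = (-10*(-5))*(4² + (-30 - 1*(-2)²)) = (-5*(-10))*(16 + (-30 - 1*4)) = 50*(16 + (-30 - 4)) = 50*(16 - 34) = 50*(-18) = -900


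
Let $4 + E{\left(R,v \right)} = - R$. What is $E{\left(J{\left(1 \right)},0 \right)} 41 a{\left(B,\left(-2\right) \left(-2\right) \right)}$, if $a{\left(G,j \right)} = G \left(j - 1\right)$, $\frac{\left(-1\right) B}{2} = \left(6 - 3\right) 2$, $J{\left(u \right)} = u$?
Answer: $7380$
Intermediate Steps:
$B = -12$ ($B = - 2 \left(6 - 3\right) 2 = - 2 \cdot 3 \cdot 2 = \left(-2\right) 6 = -12$)
$E{\left(R,v \right)} = -4 - R$
$a{\left(G,j \right)} = G \left(-1 + j\right)$
$E{\left(J{\left(1 \right)},0 \right)} 41 a{\left(B,\left(-2\right) \left(-2\right) \right)} = \left(-4 - 1\right) 41 \left(- 12 \left(-1 - -4\right)\right) = \left(-4 - 1\right) 41 \left(- 12 \left(-1 + 4\right)\right) = \left(-5\right) 41 \left(\left(-12\right) 3\right) = \left(-205\right) \left(-36\right) = 7380$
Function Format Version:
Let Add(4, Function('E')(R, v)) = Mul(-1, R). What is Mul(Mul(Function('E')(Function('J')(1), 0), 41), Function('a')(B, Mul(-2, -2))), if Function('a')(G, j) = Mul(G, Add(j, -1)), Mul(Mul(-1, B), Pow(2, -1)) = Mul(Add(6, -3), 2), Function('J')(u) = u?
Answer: 7380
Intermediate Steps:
B = -12 (B = Mul(-2, Mul(Add(6, -3), 2)) = Mul(-2, Mul(3, 2)) = Mul(-2, 6) = -12)
Function('E')(R, v) = Add(-4, Mul(-1, R))
Function('a')(G, j) = Mul(G, Add(-1, j))
Mul(Mul(Function('E')(Function('J')(1), 0), 41), Function('a')(B, Mul(-2, -2))) = Mul(Mul(Add(-4, Mul(-1, 1)), 41), Mul(-12, Add(-1, Mul(-2, -2)))) = Mul(Mul(Add(-4, -1), 41), Mul(-12, Add(-1, 4))) = Mul(Mul(-5, 41), Mul(-12, 3)) = Mul(-205, -36) = 7380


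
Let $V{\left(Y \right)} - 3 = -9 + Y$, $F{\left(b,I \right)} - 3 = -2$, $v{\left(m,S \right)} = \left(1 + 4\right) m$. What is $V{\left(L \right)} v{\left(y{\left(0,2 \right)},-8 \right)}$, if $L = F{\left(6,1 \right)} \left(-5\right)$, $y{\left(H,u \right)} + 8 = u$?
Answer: $330$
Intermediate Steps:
$y{\left(H,u \right)} = -8 + u$
$v{\left(m,S \right)} = 5 m$
$F{\left(b,I \right)} = 1$ ($F{\left(b,I \right)} = 3 - 2 = 1$)
$L = -5$ ($L = 1 \left(-5\right) = -5$)
$V{\left(Y \right)} = -6 + Y$ ($V{\left(Y \right)} = 3 + \left(-9 + Y\right) = -6 + Y$)
$V{\left(L \right)} v{\left(y{\left(0,2 \right)},-8 \right)} = \left(-6 - 5\right) 5 \left(-8 + 2\right) = - 11 \cdot 5 \left(-6\right) = \left(-11\right) \left(-30\right) = 330$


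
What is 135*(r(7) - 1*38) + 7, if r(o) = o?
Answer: -4178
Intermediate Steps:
135*(r(7) - 1*38) + 7 = 135*(7 - 1*38) + 7 = 135*(7 - 38) + 7 = 135*(-31) + 7 = -4185 + 7 = -4178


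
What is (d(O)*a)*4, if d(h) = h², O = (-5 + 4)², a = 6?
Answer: 24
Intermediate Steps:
O = 1 (O = (-1)² = 1)
(d(O)*a)*4 = (1²*6)*4 = (1*6)*4 = 6*4 = 24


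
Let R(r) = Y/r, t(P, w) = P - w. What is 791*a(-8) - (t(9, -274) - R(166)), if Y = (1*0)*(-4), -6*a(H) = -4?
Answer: 733/3 ≈ 244.33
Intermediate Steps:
a(H) = 2/3 (a(H) = -1/6*(-4) = 2/3)
Y = 0 (Y = 0*(-4) = 0)
R(r) = 0 (R(r) = 0/r = 0)
791*a(-8) - (t(9, -274) - R(166)) = 791*(2/3) - ((9 - 1*(-274)) - 1*0) = 1582/3 - ((9 + 274) + 0) = 1582/3 - (283 + 0) = 1582/3 - 1*283 = 1582/3 - 283 = 733/3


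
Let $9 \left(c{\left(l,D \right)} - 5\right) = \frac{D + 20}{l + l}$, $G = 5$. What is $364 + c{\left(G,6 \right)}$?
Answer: $\frac{16618}{45} \approx 369.29$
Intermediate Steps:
$c{\left(l,D \right)} = 5 + \frac{20 + D}{18 l}$ ($c{\left(l,D \right)} = 5 + \frac{\left(D + 20\right) \frac{1}{l + l}}{9} = 5 + \frac{\left(20 + D\right) \frac{1}{2 l}}{9} = 5 + \frac{\frac{1}{2} \frac{1}{l} \left(20 + D\right)}{9} = 5 + \frac{20 + D}{18 l}$)
$364 + c{\left(G,6 \right)} = 364 + \frac{20 + 6 + 90 \cdot 5}{18 \cdot 5} = 364 + \frac{1}{18} \cdot \frac{1}{5} \left(20 + 6 + 450\right) = 364 + \frac{1}{18} \cdot \frac{1}{5} \cdot 476 = 364 + \frac{238}{45} = \frac{16618}{45}$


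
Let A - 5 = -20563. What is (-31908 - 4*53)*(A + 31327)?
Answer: -345900280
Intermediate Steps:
A = -20558 (A = 5 - 20563 = -20558)
(-31908 - 4*53)*(A + 31327) = (-31908 - 4*53)*(-20558 + 31327) = (-31908 - 212)*10769 = -32120*10769 = -345900280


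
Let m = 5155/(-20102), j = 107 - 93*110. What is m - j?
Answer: 203487391/20102 ≈ 10123.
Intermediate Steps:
j = -10123 (j = 107 - 10230 = -10123)
m = -5155/20102 (m = 5155*(-1/20102) = -5155/20102 ≈ -0.25644)
m - j = -5155/20102 - 1*(-10123) = -5155/20102 + 10123 = 203487391/20102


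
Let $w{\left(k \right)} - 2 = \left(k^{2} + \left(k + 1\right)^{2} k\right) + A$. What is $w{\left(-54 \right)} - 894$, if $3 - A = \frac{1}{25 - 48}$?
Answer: $- \frac{3442156}{23} \approx -1.4966 \cdot 10^{5}$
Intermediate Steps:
$A = \frac{70}{23}$ ($A = 3 - \frac{1}{25 - 48} = 3 - \frac{1}{-23} = 3 - - \frac{1}{23} = 3 + \frac{1}{23} = \frac{70}{23} \approx 3.0435$)
$w{\left(k \right)} = \frac{116}{23} + k^{2} + k \left(1 + k\right)^{2}$ ($w{\left(k \right)} = 2 + \left(\left(k^{2} + \left(k + 1\right)^{2} k\right) + \frac{70}{23}\right) = 2 + \left(\left(k^{2} + \left(1 + k\right)^{2} k\right) + \frac{70}{23}\right) = 2 + \left(\left(k^{2} + k \left(1 + k\right)^{2}\right) + \frac{70}{23}\right) = 2 + \left(\frac{70}{23} + k^{2} + k \left(1 + k\right)^{2}\right) = \frac{116}{23} + k^{2} + k \left(1 + k\right)^{2}$)
$w{\left(-54 \right)} - 894 = \left(\frac{116}{23} - 54 + \left(-54\right)^{3} + 3 \left(-54\right)^{2}\right) - 894 = \left(\frac{116}{23} - 54 - 157464 + 3 \cdot 2916\right) - 894 = \left(\frac{116}{23} - 54 - 157464 + 8748\right) - 894 = - \frac{3421594}{23} - 894 = - \frac{3442156}{23}$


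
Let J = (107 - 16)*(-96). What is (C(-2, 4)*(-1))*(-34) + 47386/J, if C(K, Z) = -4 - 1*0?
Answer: -617741/4368 ≈ -141.42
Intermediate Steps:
J = -8736 (J = 91*(-96) = -8736)
C(K, Z) = -4 (C(K, Z) = -4 + 0 = -4)
(C(-2, 4)*(-1))*(-34) + 47386/J = -4*(-1)*(-34) + 47386/(-8736) = 4*(-34) + 47386*(-1/8736) = -136 - 23693/4368 = -617741/4368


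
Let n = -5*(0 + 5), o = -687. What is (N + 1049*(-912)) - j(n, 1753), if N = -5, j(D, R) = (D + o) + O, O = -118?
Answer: -955863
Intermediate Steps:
n = -25 (n = -5*5 = -25)
j(D, R) = -805 + D (j(D, R) = (D - 687) - 118 = (-687 + D) - 118 = -805 + D)
(N + 1049*(-912)) - j(n, 1753) = (-5 + 1049*(-912)) - (-805 - 25) = (-5 - 956688) - 1*(-830) = -956693 + 830 = -955863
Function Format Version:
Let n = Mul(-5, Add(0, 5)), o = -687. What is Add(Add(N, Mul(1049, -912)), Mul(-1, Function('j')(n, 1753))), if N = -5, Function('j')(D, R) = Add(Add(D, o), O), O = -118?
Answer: -955863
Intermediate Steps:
n = -25 (n = Mul(-5, 5) = -25)
Function('j')(D, R) = Add(-805, D) (Function('j')(D, R) = Add(Add(D, -687), -118) = Add(Add(-687, D), -118) = Add(-805, D))
Add(Add(N, Mul(1049, -912)), Mul(-1, Function('j')(n, 1753))) = Add(Add(-5, Mul(1049, -912)), Mul(-1, Add(-805, -25))) = Add(Add(-5, -956688), Mul(-1, -830)) = Add(-956693, 830) = -955863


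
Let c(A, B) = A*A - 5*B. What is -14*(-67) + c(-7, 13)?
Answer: 922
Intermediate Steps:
c(A, B) = A² - 5*B
-14*(-67) + c(-7, 13) = -14*(-67) + ((-7)² - 5*13) = 938 + (49 - 65) = 938 - 16 = 922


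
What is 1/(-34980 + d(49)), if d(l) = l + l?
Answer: -1/34882 ≈ -2.8668e-5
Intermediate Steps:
d(l) = 2*l
1/(-34980 + d(49)) = 1/(-34980 + 2*49) = 1/(-34980 + 98) = 1/(-34882) = -1/34882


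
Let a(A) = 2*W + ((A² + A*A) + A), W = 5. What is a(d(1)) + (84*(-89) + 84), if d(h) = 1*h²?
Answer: -7379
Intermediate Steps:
d(h) = h²
a(A) = 10 + A + 2*A² (a(A) = 2*5 + ((A² + A*A) + A) = 10 + ((A² + A²) + A) = 10 + (2*A² + A) = 10 + (A + 2*A²) = 10 + A + 2*A²)
a(d(1)) + (84*(-89) + 84) = (10 + 1² + 2*(1²)²) + (84*(-89) + 84) = (10 + 1 + 2*1²) + (-7476 + 84) = (10 + 1 + 2*1) - 7392 = (10 + 1 + 2) - 7392 = 13 - 7392 = -7379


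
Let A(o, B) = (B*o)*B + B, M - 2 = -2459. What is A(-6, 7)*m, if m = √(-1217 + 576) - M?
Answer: -705159 - 287*I*√641 ≈ -7.0516e+5 - 7266.3*I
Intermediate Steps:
M = -2457 (M = 2 - 2459 = -2457)
A(o, B) = B + o*B² (A(o, B) = o*B² + B = B + o*B²)
m = 2457 + I*√641 (m = √(-1217 + 576) - 1*(-2457) = √(-641) + 2457 = I*√641 + 2457 = 2457 + I*√641 ≈ 2457.0 + 25.318*I)
A(-6, 7)*m = (7*(1 + 7*(-6)))*(2457 + I*√641) = (7*(1 - 42))*(2457 + I*√641) = (7*(-41))*(2457 + I*√641) = -287*(2457 + I*√641) = -705159 - 287*I*√641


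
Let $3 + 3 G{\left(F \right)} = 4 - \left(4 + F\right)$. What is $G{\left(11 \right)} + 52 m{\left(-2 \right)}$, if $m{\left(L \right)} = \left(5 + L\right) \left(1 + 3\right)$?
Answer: $\frac{1858}{3} \approx 619.33$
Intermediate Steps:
$G{\left(F \right)} = -1 - \frac{F}{3}$ ($G{\left(F \right)} = -1 + \frac{4 - \left(4 + F\right)}{3} = -1 + \frac{\left(-1\right) F}{3} = -1 - \frac{F}{3}$)
$m{\left(L \right)} = 20 + 4 L$ ($m{\left(L \right)} = \left(5 + L\right) 4 = 20 + 4 L$)
$G{\left(11 \right)} + 52 m{\left(-2 \right)} = \left(-1 - \frac{11}{3}\right) + 52 \left(20 + 4 \left(-2\right)\right) = \left(-1 - \frac{11}{3}\right) + 52 \left(20 - 8\right) = - \frac{14}{3} + 52 \cdot 12 = - \frac{14}{3} + 624 = \frac{1858}{3}$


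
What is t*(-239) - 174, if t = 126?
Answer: -30288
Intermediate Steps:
t*(-239) - 174 = 126*(-239) - 174 = -30114 - 174 = -30288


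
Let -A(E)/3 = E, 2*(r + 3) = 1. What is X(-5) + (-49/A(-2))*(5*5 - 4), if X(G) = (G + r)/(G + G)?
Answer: -683/4 ≈ -170.75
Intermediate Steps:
r = -5/2 (r = -3 + (½)*1 = -3 + ½ = -5/2 ≈ -2.5000)
A(E) = -3*E
X(G) = (-5/2 + G)/(2*G) (X(G) = (G - 5/2)/(G + G) = (-5/2 + G)/((2*G)) = (-5/2 + G)*(1/(2*G)) = (-5/2 + G)/(2*G))
X(-5) + (-49/A(-2))*(5*5 - 4) = (¼)*(-5 + 2*(-5))/(-5) + (-49/((-3*(-2))))*(5*5 - 4) = (¼)*(-⅕)*(-5 - 10) + (-49/6)*(25 - 4) = (¼)*(-⅕)*(-15) - 49*⅙*21 = ¾ - 49/6*21 = ¾ - 343/2 = -683/4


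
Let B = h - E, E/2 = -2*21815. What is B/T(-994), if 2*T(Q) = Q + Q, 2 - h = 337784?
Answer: 125261/497 ≈ 252.03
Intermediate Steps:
h = -337782 (h = 2 - 1*337784 = 2 - 337784 = -337782)
E = -87260 (E = 2*(-2*21815) = 2*(-43630) = -87260)
T(Q) = Q (T(Q) = (Q + Q)/2 = (2*Q)/2 = Q)
B = -250522 (B = -337782 - 1*(-87260) = -337782 + 87260 = -250522)
B/T(-994) = -250522/(-994) = -250522*(-1/994) = 125261/497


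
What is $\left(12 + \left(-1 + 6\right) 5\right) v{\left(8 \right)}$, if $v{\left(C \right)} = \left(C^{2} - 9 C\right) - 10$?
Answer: $-666$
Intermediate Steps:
$v{\left(C \right)} = -10 + C^{2} - 9 C$
$\left(12 + \left(-1 + 6\right) 5\right) v{\left(8 \right)} = \left(12 + \left(-1 + 6\right) 5\right) \left(-10 + 8^{2} - 72\right) = \left(12 + 5 \cdot 5\right) \left(-10 + 64 - 72\right) = \left(12 + 25\right) \left(-18\right) = 37 \left(-18\right) = -666$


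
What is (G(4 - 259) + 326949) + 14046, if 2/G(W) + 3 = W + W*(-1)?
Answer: 1022983/3 ≈ 3.4099e+5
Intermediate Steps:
G(W) = -⅔ (G(W) = 2/(-3 + (W + W*(-1))) = 2/(-3 + (W - W)) = 2/(-3 + 0) = 2/(-3) = 2*(-⅓) = -⅔)
(G(4 - 259) + 326949) + 14046 = (-⅔ + 326949) + 14046 = 980845/3 + 14046 = 1022983/3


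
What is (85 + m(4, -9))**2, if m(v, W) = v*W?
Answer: 2401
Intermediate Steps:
m(v, W) = W*v
(85 + m(4, -9))**2 = (85 - 9*4)**2 = (85 - 36)**2 = 49**2 = 2401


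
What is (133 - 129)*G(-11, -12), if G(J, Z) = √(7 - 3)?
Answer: 8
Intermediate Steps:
G(J, Z) = 2 (G(J, Z) = √4 = 2)
(133 - 129)*G(-11, -12) = (133 - 129)*2 = 4*2 = 8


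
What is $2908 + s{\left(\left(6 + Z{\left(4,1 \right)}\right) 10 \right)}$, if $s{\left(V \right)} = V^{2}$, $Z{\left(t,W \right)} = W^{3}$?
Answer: $7808$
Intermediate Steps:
$2908 + s{\left(\left(6 + Z{\left(4,1 \right)}\right) 10 \right)} = 2908 + \left(\left(6 + 1^{3}\right) 10\right)^{2} = 2908 + \left(\left(6 + 1\right) 10\right)^{2} = 2908 + \left(7 \cdot 10\right)^{2} = 2908 + 70^{2} = 2908 + 4900 = 7808$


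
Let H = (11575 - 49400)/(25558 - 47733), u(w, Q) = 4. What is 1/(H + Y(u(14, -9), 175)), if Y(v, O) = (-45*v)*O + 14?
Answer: -887/27926569 ≈ -3.1762e-5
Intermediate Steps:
Y(v, O) = 14 - 45*O*v (Y(v, O) = -45*O*v + 14 = 14 - 45*O*v)
H = 1513/887 (H = -37825/(-22175) = -37825*(-1/22175) = 1513/887 ≈ 1.7057)
1/(H + Y(u(14, -9), 175)) = 1/(1513/887 + (14 - 45*175*4)) = 1/(1513/887 + (14 - 31500)) = 1/(1513/887 - 31486) = 1/(-27926569/887) = -887/27926569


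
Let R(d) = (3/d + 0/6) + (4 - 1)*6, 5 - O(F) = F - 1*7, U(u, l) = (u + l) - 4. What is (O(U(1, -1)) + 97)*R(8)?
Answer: 16611/8 ≈ 2076.4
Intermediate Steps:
U(u, l) = -4 + l + u (U(u, l) = (l + u) - 4 = -4 + l + u)
O(F) = 12 - F (O(F) = 5 - (F - 1*7) = 5 - (F - 7) = 5 - (-7 + F) = 5 + (7 - F) = 12 - F)
R(d) = 18 + 3/d (R(d) = (3/d + 0*(1/6)) + 3*6 = (3/d + 0) + 18 = 3/d + 18 = 18 + 3/d)
(O(U(1, -1)) + 97)*R(8) = ((12 - (-4 - 1 + 1)) + 97)*(18 + 3/8) = ((12 - 1*(-4)) + 97)*(18 + 3*(1/8)) = ((12 + 4) + 97)*(18 + 3/8) = (16 + 97)*(147/8) = 113*(147/8) = 16611/8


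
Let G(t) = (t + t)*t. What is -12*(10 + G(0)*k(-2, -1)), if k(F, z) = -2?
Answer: -120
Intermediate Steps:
G(t) = 2*t**2 (G(t) = (2*t)*t = 2*t**2)
-12*(10 + G(0)*k(-2, -1)) = -12*(10 + (2*0**2)*(-2)) = -12*(10 + (2*0)*(-2)) = -12*(10 + 0*(-2)) = -12*(10 + 0) = -12*10 = -120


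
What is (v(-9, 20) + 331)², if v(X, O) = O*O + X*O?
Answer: 303601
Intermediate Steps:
v(X, O) = O² + O*X
(v(-9, 20) + 331)² = (20*(20 - 9) + 331)² = (20*11 + 331)² = (220 + 331)² = 551² = 303601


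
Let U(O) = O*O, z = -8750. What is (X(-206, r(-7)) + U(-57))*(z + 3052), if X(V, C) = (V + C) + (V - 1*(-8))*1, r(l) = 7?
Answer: -16250696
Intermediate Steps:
U(O) = O²
X(V, C) = 8 + C + 2*V (X(V, C) = (C + V) + (V + 8)*1 = (C + V) + (8 + V)*1 = (C + V) + (8 + V) = 8 + C + 2*V)
(X(-206, r(-7)) + U(-57))*(z + 3052) = ((8 + 7 + 2*(-206)) + (-57)²)*(-8750 + 3052) = ((8 + 7 - 412) + 3249)*(-5698) = (-397 + 3249)*(-5698) = 2852*(-5698) = -16250696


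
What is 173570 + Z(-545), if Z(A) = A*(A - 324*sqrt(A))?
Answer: 470595 + 176580*I*sqrt(545) ≈ 4.706e+5 + 4.1223e+6*I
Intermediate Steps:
173570 + Z(-545) = 173570 + ((-545)**2 - (-176580)*I*sqrt(545)) = 173570 + (297025 - (-176580)*I*sqrt(545)) = 173570 + (297025 + 176580*I*sqrt(545)) = 470595 + 176580*I*sqrt(545)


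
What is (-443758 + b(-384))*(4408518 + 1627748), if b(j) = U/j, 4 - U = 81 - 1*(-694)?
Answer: -171432269308011/64 ≈ -2.6786e+12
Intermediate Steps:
U = -771 (U = 4 - (81 - 1*(-694)) = 4 - (81 + 694) = 4 - 1*775 = 4 - 775 = -771)
b(j) = -771/j
(-443758 + b(-384))*(4408518 + 1627748) = (-443758 - 771/(-384))*(4408518 + 1627748) = (-443758 - 771*(-1/384))*6036266 = (-443758 + 257/128)*6036266 = -56800767/128*6036266 = -171432269308011/64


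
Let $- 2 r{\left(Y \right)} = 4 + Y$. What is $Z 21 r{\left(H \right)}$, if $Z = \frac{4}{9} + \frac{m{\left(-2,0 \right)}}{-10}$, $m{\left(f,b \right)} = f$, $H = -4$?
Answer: $0$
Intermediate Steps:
$Z = \frac{29}{45}$ ($Z = \frac{4}{9} - \frac{2}{-10} = 4 \cdot \frac{1}{9} - - \frac{1}{5} = \frac{4}{9} + \frac{1}{5} = \frac{29}{45} \approx 0.64444$)
$r{\left(Y \right)} = -2 - \frac{Y}{2}$ ($r{\left(Y \right)} = - \frac{4 + Y}{2} = -2 - \frac{Y}{2}$)
$Z 21 r{\left(H \right)} = \frac{29}{45} \cdot 21 \left(-2 - -2\right) = \frac{203 \left(-2 + 2\right)}{15} = \frac{203}{15} \cdot 0 = 0$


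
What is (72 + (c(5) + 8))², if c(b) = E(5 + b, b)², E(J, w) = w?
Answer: 11025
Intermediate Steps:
c(b) = b²
(72 + (c(5) + 8))² = (72 + (5² + 8))² = (72 + (25 + 8))² = (72 + 33)² = 105² = 11025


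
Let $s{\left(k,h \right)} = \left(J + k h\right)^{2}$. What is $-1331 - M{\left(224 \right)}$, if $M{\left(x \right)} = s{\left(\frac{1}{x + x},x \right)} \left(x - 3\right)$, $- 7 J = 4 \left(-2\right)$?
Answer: $- \frac{377785}{196} \approx -1927.5$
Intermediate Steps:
$J = \frac{8}{7}$ ($J = - \frac{4 \left(-2\right)}{7} = \left(- \frac{1}{7}\right) \left(-8\right) = \frac{8}{7} \approx 1.1429$)
$s{\left(k,h \right)} = \left(\frac{8}{7} + h k\right)^{2}$ ($s{\left(k,h \right)} = \left(\frac{8}{7} + k h\right)^{2} = \left(\frac{8}{7} + h k\right)^{2}$)
$M{\left(x \right)} = - \frac{1587}{196} + \frac{529 x}{196}$ ($M{\left(x \right)} = \frac{\left(8 + \frac{7 x}{x + x}\right)^{2}}{49} \left(x - 3\right) = \frac{\left(8 + \frac{7 x}{2 x}\right)^{2}}{49} \left(-3 + x\right) = \frac{\left(8 + 7 x \frac{1}{2 x}\right)^{2}}{49} \left(-3 + x\right) = \frac{\left(8 + \frac{7}{2}\right)^{2}}{49} \left(-3 + x\right) = \frac{\left(\frac{23}{2}\right)^{2}}{49} \left(-3 + x\right) = \frac{1}{49} \cdot \frac{529}{4} \left(-3 + x\right) = \frac{529 \left(-3 + x\right)}{196} = - \frac{1587}{196} + \frac{529 x}{196}$)
$-1331 - M{\left(224 \right)} = -1331 - \left(- \frac{1587}{196} + \frac{529}{196} \cdot 224\right) = -1331 - \left(- \frac{1587}{196} + \frac{4232}{7}\right) = -1331 - \frac{116909}{196} = - \frac{377785}{196}$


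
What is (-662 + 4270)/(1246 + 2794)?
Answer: 451/505 ≈ 0.89307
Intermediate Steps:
(-662 + 4270)/(1246 + 2794) = 3608/4040 = 3608*(1/4040) = 451/505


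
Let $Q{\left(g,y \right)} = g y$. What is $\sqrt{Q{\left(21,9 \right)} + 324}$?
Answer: $3 \sqrt{57} \approx 22.65$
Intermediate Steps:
$\sqrt{Q{\left(21,9 \right)} + 324} = \sqrt{21 \cdot 9 + 324} = \sqrt{189 + 324} = \sqrt{513} = 3 \sqrt{57}$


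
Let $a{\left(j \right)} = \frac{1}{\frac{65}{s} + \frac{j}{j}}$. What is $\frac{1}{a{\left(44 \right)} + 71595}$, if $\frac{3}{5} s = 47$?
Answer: $\frac{86}{6157217} \approx 1.3967 \cdot 10^{-5}$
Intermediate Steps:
$s = \frac{235}{3}$ ($s = \frac{5}{3} \cdot 47 = \frac{235}{3} \approx 78.333$)
$a{\left(j \right)} = \frac{47}{86}$ ($a{\left(j \right)} = \frac{1}{\frac{65}{\frac{235}{3}} + \frac{j}{j}} = \frac{1}{65 \cdot \frac{3}{235} + 1} = \frac{1}{\frac{39}{47} + 1} = \frac{1}{\frac{86}{47}} = \frac{47}{86}$)
$\frac{1}{a{\left(44 \right)} + 71595} = \frac{1}{\frac{47}{86} + 71595} = \frac{1}{\frac{6157217}{86}} = \frac{86}{6157217}$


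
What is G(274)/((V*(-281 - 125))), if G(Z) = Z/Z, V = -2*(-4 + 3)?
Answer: -1/812 ≈ -0.0012315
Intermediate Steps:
V = 2 (V = -2*(-1) = 2)
G(Z) = 1
G(274)/((V*(-281 - 125))) = 1/(2*(-281 - 125)) = 1/(2*(-406)) = 1/(-812) = 1*(-1/812) = -1/812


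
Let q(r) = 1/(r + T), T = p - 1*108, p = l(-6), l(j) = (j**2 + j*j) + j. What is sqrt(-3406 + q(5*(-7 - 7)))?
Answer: I*sqrt(2670311)/28 ≈ 58.361*I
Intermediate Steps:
l(j) = j + 2*j**2 (l(j) = (j**2 + j**2) + j = 2*j**2 + j = j + 2*j**2)
p = 66 (p = -6*(1 + 2*(-6)) = -6*(1 - 12) = -6*(-11) = 66)
T = -42 (T = 66 - 1*108 = 66 - 108 = -42)
q(r) = 1/(-42 + r) (q(r) = 1/(r - 42) = 1/(-42 + r))
sqrt(-3406 + q(5*(-7 - 7))) = sqrt(-3406 + 1/(-42 + 5*(-7 - 7))) = sqrt(-3406 + 1/(-42 + 5*(-14))) = sqrt(-3406 + 1/(-42 - 70)) = sqrt(-3406 + 1/(-112)) = sqrt(-3406 - 1/112) = sqrt(-381473/112) = I*sqrt(2670311)/28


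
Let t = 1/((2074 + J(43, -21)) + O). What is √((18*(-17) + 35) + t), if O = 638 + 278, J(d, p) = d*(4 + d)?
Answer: 2*I*√1701209445/5011 ≈ 16.462*I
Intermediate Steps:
O = 916
t = 1/5011 (t = 1/((2074 + 43*(4 + 43)) + 916) = 1/((2074 + 43*47) + 916) = 1/((2074 + 2021) + 916) = 1/(4095 + 916) = 1/5011 ≈ 0.00019956)
√((18*(-17) + 35) + t) = √((18*(-17) + 35) + 1/5011) = √((-306 + 35) + 1/5011) = √(-271 + 1/5011) = √(-1357980/5011) = 2*I*√1701209445/5011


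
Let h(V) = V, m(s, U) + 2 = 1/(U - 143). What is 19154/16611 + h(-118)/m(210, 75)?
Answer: 135910762/2275707 ≈ 59.722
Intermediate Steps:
m(s, U) = -2 + 1/(-143 + U) (m(s, U) = -2 + 1/(U - 143) = -2 + 1/(-143 + U))
19154/16611 + h(-118)/m(210, 75) = 19154/16611 - 118*(-143 + 75)/(287 - 2*75) = 19154*(1/16611) - 118*(-68/(287 - 150)) = 19154/16611 - 118/((-1/68*137)) = 19154/16611 - 118/(-137/68) = 19154/16611 - 118*(-68/137) = 19154/16611 + 8024/137 = 135910762/2275707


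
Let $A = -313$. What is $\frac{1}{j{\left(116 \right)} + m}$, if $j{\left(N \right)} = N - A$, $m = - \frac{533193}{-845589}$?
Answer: $\frac{281863}{121096958} \approx 0.0023276$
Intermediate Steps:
$m = \frac{177731}{281863}$ ($m = \left(-533193\right) \left(- \frac{1}{845589}\right) = \frac{177731}{281863} \approx 0.63056$)
$j{\left(N \right)} = 313 + N$ ($j{\left(N \right)} = N - -313 = N + 313 = 313 + N$)
$\frac{1}{j{\left(116 \right)} + m} = \frac{1}{\left(313 + 116\right) + \frac{177731}{281863}} = \frac{1}{429 + \frac{177731}{281863}} = \frac{1}{\frac{121096958}{281863}} = \frac{281863}{121096958}$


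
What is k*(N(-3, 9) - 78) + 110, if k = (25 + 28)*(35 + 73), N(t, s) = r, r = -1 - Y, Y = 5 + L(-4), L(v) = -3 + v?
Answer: -440638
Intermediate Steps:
Y = -2 (Y = 5 + (-3 - 4) = 5 - 7 = -2)
r = 1 (r = -1 - 1*(-2) = -1 + 2 = 1)
N(t, s) = 1
k = 5724 (k = 53*108 = 5724)
k*(N(-3, 9) - 78) + 110 = 5724*(1 - 78) + 110 = 5724*(-77) + 110 = -440748 + 110 = -440638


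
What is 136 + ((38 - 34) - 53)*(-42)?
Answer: 2194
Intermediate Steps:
136 + ((38 - 34) - 53)*(-42) = 136 + (4 - 53)*(-42) = 136 - 49*(-42) = 136 + 2058 = 2194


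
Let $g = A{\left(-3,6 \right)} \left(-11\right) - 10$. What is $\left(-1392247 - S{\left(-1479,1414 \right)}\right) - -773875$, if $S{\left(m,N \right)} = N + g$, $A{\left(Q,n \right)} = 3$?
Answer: $-619743$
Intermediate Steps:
$g = -43$ ($g = 3 \left(-11\right) - 10 = -33 - 10 = -43$)
$S{\left(m,N \right)} = -43 + N$ ($S{\left(m,N \right)} = N - 43 = -43 + N$)
$\left(-1392247 - S{\left(-1479,1414 \right)}\right) - -773875 = \left(-1392247 - \left(-43 + 1414\right)\right) - -773875 = \left(-1392247 - 1371\right) + 773875 = -1393618 + 773875 = -619743$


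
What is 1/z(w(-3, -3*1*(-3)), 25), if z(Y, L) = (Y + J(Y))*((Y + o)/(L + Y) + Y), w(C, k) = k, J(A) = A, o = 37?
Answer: 17/3168 ≈ 0.0053662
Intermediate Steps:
z(Y, L) = 2*Y*(Y + (37 + Y)/(L + Y)) (z(Y, L) = (Y + Y)*((Y + 37)/(L + Y) + Y) = (2*Y)*((37 + Y)/(L + Y) + Y) = (2*Y)*(Y + (37 + Y)/(L + Y)) = 2*Y*(Y + (37 + Y)/(L + Y)))
1/z(w(-3, -3*1*(-3)), 25) = 1/(2*(-3*1*(-3))*(37 - 3*1*(-3) + (-3*1*(-3))**2 + 25*(-3*1*(-3)))/(25 - 3*1*(-3))) = 1/(2*(-3*(-3))*(37 - 3*(-3) + (-3*(-3))**2 + 25*(-3*(-3)))/(25 - 3*(-3))) = 1/(2*9*(37 + 9 + 9**2 + 25*9)/(25 + 9)) = 1/(2*9*(37 + 9 + 81 + 225)/34) = 1/(2*9*(1/34)*352) = 1/(3168/17) = 17/3168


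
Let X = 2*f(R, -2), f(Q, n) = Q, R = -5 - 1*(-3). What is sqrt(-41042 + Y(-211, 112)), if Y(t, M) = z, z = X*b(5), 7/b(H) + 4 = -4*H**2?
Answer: 3*I*sqrt(3082690)/26 ≈ 202.59*I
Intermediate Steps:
R = -2 (R = -5 + 3 = -2)
b(H) = 7/(-4 - 4*H**2)
X = -4 (X = 2*(-2) = -4)
z = 7/26 (z = -(-28)/(4 + 4*5**2) = -(-28)/(4 + 4*25) = -(-28)/(4 + 100) = -(-28)/104 = -4*(-7/104) = 7/26 ≈ 0.26923)
Y(t, M) = 7/26
sqrt(-41042 + Y(-211, 112)) = sqrt(-41042 + 7/26) = sqrt(-1067085/26) = 3*I*sqrt(3082690)/26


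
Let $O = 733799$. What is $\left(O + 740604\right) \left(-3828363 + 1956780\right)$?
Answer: $-2759467589949$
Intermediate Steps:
$\left(O + 740604\right) \left(-3828363 + 1956780\right) = \left(733799 + 740604\right) \left(-3828363 + 1956780\right) = 1474403 \left(-1871583\right) = -2759467589949$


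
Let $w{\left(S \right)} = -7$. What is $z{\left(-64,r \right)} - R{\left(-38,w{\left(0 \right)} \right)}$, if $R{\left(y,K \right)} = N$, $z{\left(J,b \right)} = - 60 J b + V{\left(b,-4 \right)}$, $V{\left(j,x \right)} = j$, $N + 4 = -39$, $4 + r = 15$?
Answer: $42294$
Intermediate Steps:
$r = 11$ ($r = -4 + 15 = 11$)
$N = -43$ ($N = -4 - 39 = -43$)
$z{\left(J,b \right)} = b - 60 J b$ ($z{\left(J,b \right)} = - 60 J b + b = b - 60 J b$)
$R{\left(y,K \right)} = -43$
$z{\left(-64,r \right)} - R{\left(-38,w{\left(0 \right)} \right)} = 11 \left(1 - -3840\right) - -43 = 11 \left(1 + 3840\right) + 43 = 11 \cdot 3841 + 43 = 42251 + 43 = 42294$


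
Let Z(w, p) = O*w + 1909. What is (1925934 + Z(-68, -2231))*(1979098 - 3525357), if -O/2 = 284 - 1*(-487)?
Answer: -3143079123041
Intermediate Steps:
O = -1542 (O = -2*(284 - 1*(-487)) = -2*(284 + 487) = -2*771 = -1542)
Z(w, p) = 1909 - 1542*w (Z(w, p) = -1542*w + 1909 = 1909 - 1542*w)
(1925934 + Z(-68, -2231))*(1979098 - 3525357) = (1925934 + (1909 - 1542*(-68)))*(1979098 - 3525357) = (1925934 + (1909 + 104856))*(-1546259) = (1925934 + 106765)*(-1546259) = 2032699*(-1546259) = -3143079123041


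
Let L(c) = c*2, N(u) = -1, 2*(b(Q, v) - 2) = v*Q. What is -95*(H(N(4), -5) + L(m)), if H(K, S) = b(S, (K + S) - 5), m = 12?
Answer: -10165/2 ≈ -5082.5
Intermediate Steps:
b(Q, v) = 2 + Q*v/2 (b(Q, v) = 2 + (v*Q)/2 = 2 + (Q*v)/2 = 2 + Q*v/2)
L(c) = 2*c
H(K, S) = 2 + S*(-5 + K + S)/2 (H(K, S) = 2 + S*((K + S) - 5)/2 = 2 + S*(-5 + K + S)/2)
-95*(H(N(4), -5) + L(m)) = -95*((2 + (½)*(-5)*(-5 - 1 - 5)) + 2*12) = -95*((2 + (½)*(-5)*(-11)) + 24) = -95*((2 + 55/2) + 24) = -95*(59/2 + 24) = -95*107/2 = -10165/2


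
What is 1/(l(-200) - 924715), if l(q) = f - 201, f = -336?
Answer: -1/925252 ≈ -1.0808e-6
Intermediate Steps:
l(q) = -537 (l(q) = -336 - 201 = -537)
1/(l(-200) - 924715) = 1/(-537 - 924715) = 1/(-925252) = -1/925252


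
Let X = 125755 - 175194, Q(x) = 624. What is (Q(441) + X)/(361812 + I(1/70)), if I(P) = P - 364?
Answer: -3417050/25301361 ≈ -0.13505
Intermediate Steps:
I(P) = -364 + P
X = -49439
(Q(441) + X)/(361812 + I(1/70)) = (624 - 49439)/(361812 + (-364 + 1/70)) = -48815/(361812 + (-364 + 1/70)) = -48815/(361812 - 25479/70) = -48815/25301361/70 = -48815*70/25301361 = -3417050/25301361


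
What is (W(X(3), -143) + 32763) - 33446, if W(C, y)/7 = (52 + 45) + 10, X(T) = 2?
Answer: 66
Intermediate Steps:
W(C, y) = 749 (W(C, y) = 7*((52 + 45) + 10) = 7*(97 + 10) = 7*107 = 749)
(W(X(3), -143) + 32763) - 33446 = (749 + 32763) - 33446 = 33512 - 33446 = 66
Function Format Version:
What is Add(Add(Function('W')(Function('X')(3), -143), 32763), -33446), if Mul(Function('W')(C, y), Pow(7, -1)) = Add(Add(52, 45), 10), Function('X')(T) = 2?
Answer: 66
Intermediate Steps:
Function('W')(C, y) = 749 (Function('W')(C, y) = Mul(7, Add(Add(52, 45), 10)) = Mul(7, Add(97, 10)) = Mul(7, 107) = 749)
Add(Add(Function('W')(Function('X')(3), -143), 32763), -33446) = Add(Add(749, 32763), -33446) = Add(33512, -33446) = 66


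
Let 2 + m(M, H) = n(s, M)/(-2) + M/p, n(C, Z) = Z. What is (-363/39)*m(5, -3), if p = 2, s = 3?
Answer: 242/13 ≈ 18.615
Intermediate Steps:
m(M, H) = -2 (m(M, H) = -2 + (M/(-2) + M/2) = -2 + (M*(-1/2) + M*(1/2)) = -2 + (-M/2 + M/2) = -2 + 0 = -2)
(-363/39)*m(5, -3) = -363/39*(-2) = -33*11/39*(-2) = -121/13*(-2) = 242/13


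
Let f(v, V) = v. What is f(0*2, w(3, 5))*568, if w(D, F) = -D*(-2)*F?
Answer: 0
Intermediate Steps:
w(D, F) = 2*D*F (w(D, F) = -(-2*D)*F = -(-2)*D*F = 2*D*F)
f(0*2, w(3, 5))*568 = (0*2)*568 = 0*568 = 0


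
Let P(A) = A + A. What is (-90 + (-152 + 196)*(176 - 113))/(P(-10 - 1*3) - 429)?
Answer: -2682/455 ≈ -5.8945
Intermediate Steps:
P(A) = 2*A
(-90 + (-152 + 196)*(176 - 113))/(P(-10 - 1*3) - 429) = (-90 + (-152 + 196)*(176 - 113))/(2*(-10 - 1*3) - 429) = (-90 + 44*63)/(2*(-10 - 3) - 429) = (-90 + 2772)/(2*(-13) - 429) = 2682/(-26 - 429) = 2682/(-455) = 2682*(-1/455) = -2682/455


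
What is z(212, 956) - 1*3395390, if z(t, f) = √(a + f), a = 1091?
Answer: -3395390 + √2047 ≈ -3.3953e+6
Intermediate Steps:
z(t, f) = √(1091 + f)
z(212, 956) - 1*3395390 = √(1091 + 956) - 1*3395390 = √2047 - 3395390 = -3395390 + √2047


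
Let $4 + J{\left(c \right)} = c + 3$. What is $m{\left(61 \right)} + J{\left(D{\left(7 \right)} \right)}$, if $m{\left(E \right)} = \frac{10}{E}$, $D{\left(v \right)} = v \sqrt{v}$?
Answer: $- \frac{51}{61} + 7 \sqrt{7} \approx 17.684$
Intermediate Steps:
$D{\left(v \right)} = v^{\frac{3}{2}}$
$J{\left(c \right)} = -1 + c$ ($J{\left(c \right)} = -4 + \left(c + 3\right) = -4 + \left(3 + c\right) = -1 + c$)
$m{\left(61 \right)} + J{\left(D{\left(7 \right)} \right)} = \frac{10}{61} - \left(1 - 7^{\frac{3}{2}}\right) = 10 \cdot \frac{1}{61} - \left(1 - 7 \sqrt{7}\right) = \frac{10}{61} - \left(1 - 7 \sqrt{7}\right) = - \frac{51}{61} + 7 \sqrt{7}$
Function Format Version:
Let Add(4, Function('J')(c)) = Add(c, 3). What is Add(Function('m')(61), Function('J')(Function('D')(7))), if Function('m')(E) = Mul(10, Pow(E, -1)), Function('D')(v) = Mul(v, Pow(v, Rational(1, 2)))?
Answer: Add(Rational(-51, 61), Mul(7, Pow(7, Rational(1, 2)))) ≈ 17.684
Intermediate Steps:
Function('D')(v) = Pow(v, Rational(3, 2))
Function('J')(c) = Add(-1, c) (Function('J')(c) = Add(-4, Add(c, 3)) = Add(-4, Add(3, c)) = Add(-1, c))
Add(Function('m')(61), Function('J')(Function('D')(7))) = Add(Mul(10, Pow(61, -1)), Add(-1, Pow(7, Rational(3, 2)))) = Add(Mul(10, Rational(1, 61)), Add(-1, Mul(7, Pow(7, Rational(1, 2))))) = Add(Rational(10, 61), Add(-1, Mul(7, Pow(7, Rational(1, 2))))) = Add(Rational(-51, 61), Mul(7, Pow(7, Rational(1, 2))))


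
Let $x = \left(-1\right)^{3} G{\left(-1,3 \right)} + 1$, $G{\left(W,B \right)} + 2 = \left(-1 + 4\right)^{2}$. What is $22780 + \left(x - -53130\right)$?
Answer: $75904$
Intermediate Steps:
$G{\left(W,B \right)} = 7$ ($G{\left(W,B \right)} = -2 + \left(-1 + 4\right)^{2} = -2 + 3^{2} = -2 + 9 = 7$)
$x = -6$ ($x = \left(-1\right)^{3} \cdot 7 + 1 = \left(-1\right) 7 + 1 = -7 + 1 = -6$)
$22780 + \left(x - -53130\right) = 22780 - -53124 = 22780 + \left(-6 + 53130\right) = 22780 + 53124 = 75904$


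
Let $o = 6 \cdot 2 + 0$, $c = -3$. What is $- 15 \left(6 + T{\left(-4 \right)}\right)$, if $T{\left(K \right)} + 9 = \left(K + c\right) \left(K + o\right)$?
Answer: $885$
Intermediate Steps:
$o = 12$ ($o = 12 + 0 = 12$)
$T{\left(K \right)} = -9 + \left(-3 + K\right) \left(12 + K\right)$ ($T{\left(K \right)} = -9 + \left(K - 3\right) \left(K + 12\right) = -9 + \left(-3 + K\right) \left(12 + K\right)$)
$- 15 \left(6 + T{\left(-4 \right)}\right) = - 15 \left(6 + \left(-45 + \left(-4\right)^{2} + 9 \left(-4\right)\right)\right) = - 15 \left(6 - 65\right) = \left(-15\right) \left(-59\right) = 885$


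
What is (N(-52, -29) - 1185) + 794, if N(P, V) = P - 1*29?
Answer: -472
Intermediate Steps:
N(P, V) = -29 + P (N(P, V) = P - 29 = -29 + P)
(N(-52, -29) - 1185) + 794 = ((-29 - 52) - 1185) + 794 = (-81 - 1185) + 794 = -1266 + 794 = -472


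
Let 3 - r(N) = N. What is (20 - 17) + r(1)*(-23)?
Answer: -43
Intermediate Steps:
r(N) = 3 - N
(20 - 17) + r(1)*(-23) = (20 - 17) + (3 - 1*1)*(-23) = 3 + (3 - 1)*(-23) = 3 + 2*(-23) = 3 - 46 = -43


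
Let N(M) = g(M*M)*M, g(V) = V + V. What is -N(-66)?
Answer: 574992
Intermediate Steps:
g(V) = 2*V
N(M) = 2*M³ (N(M) = (2*(M*M))*M = (2*M²)*M = 2*M³)
-N(-66) = -2*(-66)³ = -2*(-287496) = -1*(-574992) = 574992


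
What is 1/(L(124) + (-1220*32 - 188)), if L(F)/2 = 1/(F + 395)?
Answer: -519/20359330 ≈ -2.5492e-5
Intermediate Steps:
L(F) = 2/(395 + F) (L(F) = 2/(F + 395) = 2/(395 + F))
1/(L(124) + (-1220*32 - 188)) = 1/(2/(395 + 124) + (-1220*32 - 188)) = 1/(2/519 + (-39040 - 188)) = 1/(2*(1/519) - 39228) = 1/(2/519 - 39228) = 1/(-20359330/519) = -519/20359330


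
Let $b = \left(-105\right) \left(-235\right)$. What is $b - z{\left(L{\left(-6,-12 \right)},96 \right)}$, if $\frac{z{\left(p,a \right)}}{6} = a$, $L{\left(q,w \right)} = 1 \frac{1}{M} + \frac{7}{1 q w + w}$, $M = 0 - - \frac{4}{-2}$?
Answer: $24099$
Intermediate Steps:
$M = -2$ ($M = 0 - \left(-4\right) \left(- \frac{1}{2}\right) = 0 - 2 = -2$)
$L{\left(q,w \right)} = - \frac{1}{2} + \frac{7}{w + q w}$ ($L{\left(q,w \right)} = 1 \frac{1}{-2} + \frac{7}{1 q w + w} = 1 \left(- \frac{1}{2}\right) + \frac{7}{q w + w} = - \frac{1}{2} + \frac{7}{w + q w}$)
$z{\left(p,a \right)} = 6 a$
$b = 24675$
$b - z{\left(L{\left(-6,-12 \right)},96 \right)} = 24675 - 6 \cdot 96 = 24675 - 576 = 24099$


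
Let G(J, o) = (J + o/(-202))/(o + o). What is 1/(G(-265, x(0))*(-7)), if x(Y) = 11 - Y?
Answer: 4444/374787 ≈ 0.011857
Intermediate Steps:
G(J, o) = (J - o/202)/(2*o) (G(J, o) = (J + o*(-1/202))/((2*o)) = (J - o/202)*(1/(2*o)) = (J - o/202)/(2*o))
1/(G(-265, x(0))*(-7)) = 1/(((-(11 - 1*0) + 202*(-265))/(404*(11 - 1*0)))*(-7)) = 1/(((-(11 + 0) - 53530)/(404*(11 + 0)))*(-7)) = 1/(((1/404)*(-1*11 - 53530)/11)*(-7)) = 1/(((1/404)*(1/11)*(-11 - 53530))*(-7)) = 1/(((1/404)*(1/11)*(-53541))*(-7)) = 1/(-53541/4444*(-7)) = 1/(374787/4444) = 4444/374787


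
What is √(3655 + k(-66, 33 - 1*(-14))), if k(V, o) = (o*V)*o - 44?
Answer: I*√142183 ≈ 377.07*I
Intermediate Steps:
k(V, o) = -44 + V*o² (k(V, o) = (V*o)*o - 44 = V*o² - 44 = -44 + V*o²)
√(3655 + k(-66, 33 - 1*(-14))) = √(3655 + (-44 - 66*(33 - 1*(-14))²)) = √(3655 + (-44 - 66*(33 + 14)²)) = √(3655 + (-44 - 66*47²)) = √(3655 + (-44 - 66*2209)) = √(3655 + (-44 - 145794)) = √(3655 - 145838) = √(-142183) = I*√142183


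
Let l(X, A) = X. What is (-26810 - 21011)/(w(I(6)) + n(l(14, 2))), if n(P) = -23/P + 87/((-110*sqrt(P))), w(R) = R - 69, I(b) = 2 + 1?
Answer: 3835765448900/5425641467 - 3203528790*sqrt(14)/5425641467 ≈ 704.76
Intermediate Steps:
I(b) = 3
w(R) = -69 + R
n(P) = -23/P - 87/(110*sqrt(P)) (n(P) = -23/P + 87*(-1/(110*sqrt(P))) = -23/P - 87/(110*sqrt(P)))
(-26810 - 21011)/(w(I(6)) + n(l(14, 2))) = (-26810 - 21011)/((-69 + 3) + (-23/14 - 87*sqrt(14)/1540)) = -47821/(-66 + (-23*1/14 - 87*sqrt(14)/1540)) = -47821/(-66 + (-23/14 - 87*sqrt(14)/1540)) = -47821/(-947/14 - 87*sqrt(14)/1540)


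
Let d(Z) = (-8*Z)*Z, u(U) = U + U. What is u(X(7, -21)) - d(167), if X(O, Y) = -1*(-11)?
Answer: 223134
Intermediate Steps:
X(O, Y) = 11
u(U) = 2*U
d(Z) = -8*Z²
u(X(7, -21)) - d(167) = 2*11 - (-8)*167² = 22 - (-8)*27889 = 22 - 1*(-223112) = 22 + 223112 = 223134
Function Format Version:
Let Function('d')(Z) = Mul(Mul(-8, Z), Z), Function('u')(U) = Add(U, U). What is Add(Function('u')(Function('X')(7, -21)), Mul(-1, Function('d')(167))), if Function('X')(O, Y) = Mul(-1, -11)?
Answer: 223134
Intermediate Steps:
Function('X')(O, Y) = 11
Function('u')(U) = Mul(2, U)
Function('d')(Z) = Mul(-8, Pow(Z, 2))
Add(Function('u')(Function('X')(7, -21)), Mul(-1, Function('d')(167))) = Add(Mul(2, 11), Mul(-1, Mul(-8, Pow(167, 2)))) = Add(22, Mul(-1, Mul(-8, 27889))) = Add(22, Mul(-1, -223112)) = Add(22, 223112) = 223134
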